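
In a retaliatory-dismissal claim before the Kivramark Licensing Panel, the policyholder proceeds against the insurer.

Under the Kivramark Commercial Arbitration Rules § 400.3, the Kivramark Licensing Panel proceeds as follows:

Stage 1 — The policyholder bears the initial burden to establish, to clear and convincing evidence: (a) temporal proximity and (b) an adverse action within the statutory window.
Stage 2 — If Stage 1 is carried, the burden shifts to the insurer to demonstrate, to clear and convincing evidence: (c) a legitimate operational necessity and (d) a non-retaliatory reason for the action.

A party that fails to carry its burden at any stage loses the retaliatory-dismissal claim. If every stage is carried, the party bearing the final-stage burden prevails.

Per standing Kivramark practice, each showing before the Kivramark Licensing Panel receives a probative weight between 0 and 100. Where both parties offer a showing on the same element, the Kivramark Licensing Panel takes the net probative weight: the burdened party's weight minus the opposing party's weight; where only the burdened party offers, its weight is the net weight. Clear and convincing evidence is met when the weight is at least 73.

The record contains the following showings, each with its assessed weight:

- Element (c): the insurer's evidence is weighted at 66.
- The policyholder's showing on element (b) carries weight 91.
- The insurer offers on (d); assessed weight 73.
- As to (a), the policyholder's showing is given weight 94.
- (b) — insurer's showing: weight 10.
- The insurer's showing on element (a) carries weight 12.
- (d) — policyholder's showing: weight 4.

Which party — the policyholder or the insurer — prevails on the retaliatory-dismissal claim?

At Stage 1 the policyholder must meet clear and convincing evidence (weight is at least 73): on (a) the weight is 94 less the opposing 12 gives net 82, which does reach 73, so (a) meets the standard; on (b) the weight is 91 less the opposing 10 gives net 81, ≥ 73, so (b) meets the standard.
  Stage 1 carried; the burden shifts to the insurer.
At Stage 2 the insurer must meet clear and convincing evidence (weight is at least 73): on (c) the weight is 66, which does not reach 73, so (c) does not meet the standard; on (d) the weight is 73 less the opposing 4 gives net 69, < 73, so (d) does not meet the standard.
  Stage 2 not carried; the insurer fails its burden.
The policyholder prevails.

policyholder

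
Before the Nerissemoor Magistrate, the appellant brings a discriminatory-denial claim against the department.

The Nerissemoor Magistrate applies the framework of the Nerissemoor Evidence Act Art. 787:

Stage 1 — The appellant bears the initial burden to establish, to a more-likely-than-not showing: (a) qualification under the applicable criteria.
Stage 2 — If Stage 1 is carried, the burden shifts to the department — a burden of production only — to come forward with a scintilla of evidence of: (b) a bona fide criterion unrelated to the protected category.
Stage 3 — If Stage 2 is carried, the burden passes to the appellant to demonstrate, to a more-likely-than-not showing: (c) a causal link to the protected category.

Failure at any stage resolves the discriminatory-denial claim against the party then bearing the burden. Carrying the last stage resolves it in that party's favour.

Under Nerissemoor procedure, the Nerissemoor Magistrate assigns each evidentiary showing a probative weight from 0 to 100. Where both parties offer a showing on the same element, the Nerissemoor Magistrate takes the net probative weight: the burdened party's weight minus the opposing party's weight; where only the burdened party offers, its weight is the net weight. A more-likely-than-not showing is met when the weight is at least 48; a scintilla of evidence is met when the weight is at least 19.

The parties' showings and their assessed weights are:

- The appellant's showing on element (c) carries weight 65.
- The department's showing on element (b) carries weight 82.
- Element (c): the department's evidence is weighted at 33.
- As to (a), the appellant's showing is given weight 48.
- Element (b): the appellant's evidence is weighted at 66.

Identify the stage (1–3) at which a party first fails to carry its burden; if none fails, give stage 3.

stage 2

Stage 1 (appellant, a more-likely-than-not showing, weight is at least 48): (a) 48 ≥ 48 — meets.
  Stage 1 is satisfied; the onus moves to the department.
Stage 2 (department, a scintilla of evidence, weight is at least 19): (b) net 82−66=16 < 19 — fails.
  Not every element is met, so the department fails to carry Stage 2.
The appellant prevails.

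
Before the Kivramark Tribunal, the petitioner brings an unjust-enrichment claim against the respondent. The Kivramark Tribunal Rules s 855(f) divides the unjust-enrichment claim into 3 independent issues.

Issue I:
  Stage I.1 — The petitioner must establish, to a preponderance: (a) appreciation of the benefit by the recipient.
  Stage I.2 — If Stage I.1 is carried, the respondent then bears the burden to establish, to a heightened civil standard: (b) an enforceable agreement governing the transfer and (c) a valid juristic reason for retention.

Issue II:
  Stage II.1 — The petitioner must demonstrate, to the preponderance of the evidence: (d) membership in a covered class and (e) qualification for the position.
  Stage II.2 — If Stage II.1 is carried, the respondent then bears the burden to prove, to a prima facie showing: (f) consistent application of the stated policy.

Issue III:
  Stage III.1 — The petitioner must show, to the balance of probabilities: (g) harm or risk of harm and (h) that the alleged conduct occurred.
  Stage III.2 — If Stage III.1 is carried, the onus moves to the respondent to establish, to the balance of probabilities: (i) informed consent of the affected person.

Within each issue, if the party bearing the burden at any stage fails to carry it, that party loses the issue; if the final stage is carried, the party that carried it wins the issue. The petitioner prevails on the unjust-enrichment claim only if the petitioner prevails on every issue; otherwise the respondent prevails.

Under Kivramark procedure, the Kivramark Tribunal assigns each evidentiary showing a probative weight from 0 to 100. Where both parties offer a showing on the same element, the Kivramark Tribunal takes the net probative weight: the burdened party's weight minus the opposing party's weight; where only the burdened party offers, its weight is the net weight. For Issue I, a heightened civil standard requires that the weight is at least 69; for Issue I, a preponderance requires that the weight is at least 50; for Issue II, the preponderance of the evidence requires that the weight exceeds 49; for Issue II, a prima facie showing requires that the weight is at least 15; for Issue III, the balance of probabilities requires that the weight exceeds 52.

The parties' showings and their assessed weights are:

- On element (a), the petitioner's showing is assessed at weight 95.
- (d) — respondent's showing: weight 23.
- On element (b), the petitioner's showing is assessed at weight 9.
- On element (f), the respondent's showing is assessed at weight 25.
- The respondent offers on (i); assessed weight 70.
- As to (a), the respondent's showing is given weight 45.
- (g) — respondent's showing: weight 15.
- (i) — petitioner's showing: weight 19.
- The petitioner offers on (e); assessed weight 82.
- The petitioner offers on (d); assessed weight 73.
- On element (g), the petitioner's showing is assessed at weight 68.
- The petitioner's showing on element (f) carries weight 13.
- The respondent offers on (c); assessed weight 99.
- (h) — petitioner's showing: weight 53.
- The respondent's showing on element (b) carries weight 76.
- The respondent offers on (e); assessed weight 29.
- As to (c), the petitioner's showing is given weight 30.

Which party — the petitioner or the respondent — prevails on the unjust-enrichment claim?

— Issue I —
Stage I.1 — burden on petitioner; standard: a preponderance (weight is at least 50).
    (a): 95 − 45 = 50 ≥ 50 [met]
  All elements met. The burden passes to the respondent.
Stage I.2 — burden on respondent; standard: a heightened civil standard (weight is at least 69).
    (b): 76 − 9 = 67 < 69 [not met]
    (c): 99 − 30 = 69 ≥ 69 [met]
  Stage I.2 not carried; the respondent fails its burden.
The analysis ends at Stage I.2; the petitioner prevails on this issue.
— Issue II —
Stage II.1 (petitioner, the preponderance of the evidence, weight exceeds 49): (d) net 73−23=50 > 49 — meets; (e) net 82−29=53 > 49 — meets.
  Stage II.1 carried; the burden shifts to the respondent.
Stage II.2 (respondent, a prima facie showing, weight is at least 15): (f) net 25−13=12 < 15 — fails.
  Not every element is met, so the respondent fails to carry Stage II.2.
The analysis ends at Stage II.2; the petitioner prevails on this issue.
— Issue III —
At Stage III.1 the petitioner must meet the balance of probabilities (weight exceeds 52): on (g) the weight is 68 less the opposing 15 gives net 53, which does exceed 52, so (g) meets the standard; on (h) the weight is 53, > 52, so (h) meets the standard.
  The petitioner carries Stage III.1; the respondent now bears the burden.
At Stage III.2 the respondent must meet the balance of probabilities (weight exceeds 52): on (i) the weight is 70 less the opposing 19 gives net 51, ≤ 52, so (i) does not meet the standard.
  The respondent does not carry Stage III.2.
So the petitioner prevails on this issue.
Per-issue: Issue I → petitioner; Issue II → petitioner; Issue III → petitioner. The petitioner must prevail on every issue; overall, the petitioner prevails.

petitioner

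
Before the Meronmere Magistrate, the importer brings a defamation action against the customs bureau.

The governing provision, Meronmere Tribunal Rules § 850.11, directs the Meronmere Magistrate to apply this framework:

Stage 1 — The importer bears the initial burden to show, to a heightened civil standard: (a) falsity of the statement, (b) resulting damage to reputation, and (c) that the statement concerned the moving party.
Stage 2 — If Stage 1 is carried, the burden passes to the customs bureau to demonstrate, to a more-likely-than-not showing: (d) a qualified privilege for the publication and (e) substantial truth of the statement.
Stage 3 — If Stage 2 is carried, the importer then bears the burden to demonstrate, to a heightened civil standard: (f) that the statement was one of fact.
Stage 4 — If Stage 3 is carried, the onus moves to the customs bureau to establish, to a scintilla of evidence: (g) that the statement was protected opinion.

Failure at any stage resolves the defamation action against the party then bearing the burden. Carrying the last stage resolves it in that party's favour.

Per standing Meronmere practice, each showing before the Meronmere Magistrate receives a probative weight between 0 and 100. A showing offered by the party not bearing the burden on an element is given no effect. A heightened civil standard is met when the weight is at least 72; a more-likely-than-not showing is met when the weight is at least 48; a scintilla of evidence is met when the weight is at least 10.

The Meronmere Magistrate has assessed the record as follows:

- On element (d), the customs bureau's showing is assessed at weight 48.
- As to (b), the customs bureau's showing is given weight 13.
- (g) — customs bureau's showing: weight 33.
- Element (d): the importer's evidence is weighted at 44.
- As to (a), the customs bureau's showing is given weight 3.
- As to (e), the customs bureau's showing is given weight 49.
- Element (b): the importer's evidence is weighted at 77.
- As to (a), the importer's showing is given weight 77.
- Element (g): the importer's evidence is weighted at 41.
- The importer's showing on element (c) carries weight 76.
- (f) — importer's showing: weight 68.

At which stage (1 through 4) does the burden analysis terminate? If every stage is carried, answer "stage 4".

stage 3

At Stage 1 the importer must meet a heightened civil standard (weight is at least 72): on (a) the weight is 77 (the customs bureau's 3 is given no effect), which does reach 72, so (a) meets the standard; on (b) the weight is 77 (the customs bureau's 13 is given no effect), ≥ 72, so (b) meets the standard; on (c) the weight is 76, ≥ 72, so (c) meets the standard.
  The importer carries Stage 1; the customs bureau now bears the burden.
At Stage 2 the customs bureau must meet a more-likely-than-not showing (weight is at least 48): on (d) the weight is 48 (the importer's 44 is given no effect), ≥ 48, so (d) meets the standard; on (e) the weight is 49, which does reach 48, so (e) meets the standard.
  The customs bureau carries Stage 2; the importer now bears the burden.
At Stage 3 the importer must meet a heightened civil standard (weight is at least 72): on (f) the weight is 68, which does not reach 72, so (f) does not meet the standard.
  The importer does not carry Stage 3.
The analysis ends at Stage 3; the customs bureau prevails.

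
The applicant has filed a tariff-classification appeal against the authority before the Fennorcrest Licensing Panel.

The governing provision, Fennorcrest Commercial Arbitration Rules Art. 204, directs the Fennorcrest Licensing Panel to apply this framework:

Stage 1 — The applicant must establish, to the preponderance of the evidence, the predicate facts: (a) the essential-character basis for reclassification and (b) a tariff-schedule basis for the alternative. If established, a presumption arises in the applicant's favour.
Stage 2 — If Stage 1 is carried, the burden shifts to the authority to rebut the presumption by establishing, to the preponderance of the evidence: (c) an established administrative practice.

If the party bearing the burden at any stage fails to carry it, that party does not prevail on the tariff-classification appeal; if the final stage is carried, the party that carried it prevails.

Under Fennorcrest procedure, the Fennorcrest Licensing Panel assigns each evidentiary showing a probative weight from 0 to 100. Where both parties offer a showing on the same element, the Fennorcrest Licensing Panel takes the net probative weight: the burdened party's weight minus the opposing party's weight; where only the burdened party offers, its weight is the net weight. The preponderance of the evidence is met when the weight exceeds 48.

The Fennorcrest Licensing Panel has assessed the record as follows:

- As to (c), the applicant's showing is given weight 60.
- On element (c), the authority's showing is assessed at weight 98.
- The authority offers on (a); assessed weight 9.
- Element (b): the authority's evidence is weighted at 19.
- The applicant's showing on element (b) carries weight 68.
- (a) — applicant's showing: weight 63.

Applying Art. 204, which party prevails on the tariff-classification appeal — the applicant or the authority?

At Stage 1 the applicant must meet the preponderance of the evidence (weight exceeds 48): on (a) the weight is 63 less the opposing 9 gives net 54, which does exceed 48, so (a) meets the standard; on (b) the weight is 68 less the opposing 19 gives net 49, > 48, so (b) meets the standard.
  Stage 1 carried; the burden shifts to the authority.
At Stage 2 the authority must meet the preponderance of the evidence (weight exceeds 48): on (c) the weight is 98 less the opposing 60 gives net 38, ≤ 48, so (c) does not meet the standard.
  The authority does not carry Stage 2.
The analysis ends at Stage 2; the applicant prevails.

applicant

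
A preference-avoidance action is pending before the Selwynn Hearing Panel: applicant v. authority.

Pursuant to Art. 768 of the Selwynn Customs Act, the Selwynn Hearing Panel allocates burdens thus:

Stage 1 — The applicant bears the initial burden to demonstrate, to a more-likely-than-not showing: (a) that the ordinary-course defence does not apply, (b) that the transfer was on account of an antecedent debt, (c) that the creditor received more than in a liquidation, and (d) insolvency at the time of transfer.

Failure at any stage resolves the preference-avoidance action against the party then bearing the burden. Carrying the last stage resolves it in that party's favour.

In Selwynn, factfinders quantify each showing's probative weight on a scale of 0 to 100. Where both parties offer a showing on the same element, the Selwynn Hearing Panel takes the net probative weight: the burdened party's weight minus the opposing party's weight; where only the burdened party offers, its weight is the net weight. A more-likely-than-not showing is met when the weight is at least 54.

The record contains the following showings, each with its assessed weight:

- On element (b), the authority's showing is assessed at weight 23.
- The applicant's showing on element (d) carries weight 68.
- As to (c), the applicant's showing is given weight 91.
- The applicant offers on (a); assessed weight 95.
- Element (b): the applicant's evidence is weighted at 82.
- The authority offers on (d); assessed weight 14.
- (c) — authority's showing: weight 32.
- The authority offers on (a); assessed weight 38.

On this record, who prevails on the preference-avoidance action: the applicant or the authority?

applicant

At Stage 1 the applicant must meet a more-likely-than-not showing (weight is at least 54): on (a) the weight is 95 less the opposing 38 gives net 57, which does reach 54, so (a) meets the standard; on (b) the weight is 82 less the opposing 23 gives net 59, which does reach 54, so (b) meets the standard; on (c) the weight is 91 less the opposing 32 gives net 59, ≥ 54, so (c) meets the standard; on (d) the weight is 68 less the opposing 14 gives net 54, ≥ 54, so (d) meets the standard.
  All elements met at the final stage.
Every stage carried; the applicant prevails.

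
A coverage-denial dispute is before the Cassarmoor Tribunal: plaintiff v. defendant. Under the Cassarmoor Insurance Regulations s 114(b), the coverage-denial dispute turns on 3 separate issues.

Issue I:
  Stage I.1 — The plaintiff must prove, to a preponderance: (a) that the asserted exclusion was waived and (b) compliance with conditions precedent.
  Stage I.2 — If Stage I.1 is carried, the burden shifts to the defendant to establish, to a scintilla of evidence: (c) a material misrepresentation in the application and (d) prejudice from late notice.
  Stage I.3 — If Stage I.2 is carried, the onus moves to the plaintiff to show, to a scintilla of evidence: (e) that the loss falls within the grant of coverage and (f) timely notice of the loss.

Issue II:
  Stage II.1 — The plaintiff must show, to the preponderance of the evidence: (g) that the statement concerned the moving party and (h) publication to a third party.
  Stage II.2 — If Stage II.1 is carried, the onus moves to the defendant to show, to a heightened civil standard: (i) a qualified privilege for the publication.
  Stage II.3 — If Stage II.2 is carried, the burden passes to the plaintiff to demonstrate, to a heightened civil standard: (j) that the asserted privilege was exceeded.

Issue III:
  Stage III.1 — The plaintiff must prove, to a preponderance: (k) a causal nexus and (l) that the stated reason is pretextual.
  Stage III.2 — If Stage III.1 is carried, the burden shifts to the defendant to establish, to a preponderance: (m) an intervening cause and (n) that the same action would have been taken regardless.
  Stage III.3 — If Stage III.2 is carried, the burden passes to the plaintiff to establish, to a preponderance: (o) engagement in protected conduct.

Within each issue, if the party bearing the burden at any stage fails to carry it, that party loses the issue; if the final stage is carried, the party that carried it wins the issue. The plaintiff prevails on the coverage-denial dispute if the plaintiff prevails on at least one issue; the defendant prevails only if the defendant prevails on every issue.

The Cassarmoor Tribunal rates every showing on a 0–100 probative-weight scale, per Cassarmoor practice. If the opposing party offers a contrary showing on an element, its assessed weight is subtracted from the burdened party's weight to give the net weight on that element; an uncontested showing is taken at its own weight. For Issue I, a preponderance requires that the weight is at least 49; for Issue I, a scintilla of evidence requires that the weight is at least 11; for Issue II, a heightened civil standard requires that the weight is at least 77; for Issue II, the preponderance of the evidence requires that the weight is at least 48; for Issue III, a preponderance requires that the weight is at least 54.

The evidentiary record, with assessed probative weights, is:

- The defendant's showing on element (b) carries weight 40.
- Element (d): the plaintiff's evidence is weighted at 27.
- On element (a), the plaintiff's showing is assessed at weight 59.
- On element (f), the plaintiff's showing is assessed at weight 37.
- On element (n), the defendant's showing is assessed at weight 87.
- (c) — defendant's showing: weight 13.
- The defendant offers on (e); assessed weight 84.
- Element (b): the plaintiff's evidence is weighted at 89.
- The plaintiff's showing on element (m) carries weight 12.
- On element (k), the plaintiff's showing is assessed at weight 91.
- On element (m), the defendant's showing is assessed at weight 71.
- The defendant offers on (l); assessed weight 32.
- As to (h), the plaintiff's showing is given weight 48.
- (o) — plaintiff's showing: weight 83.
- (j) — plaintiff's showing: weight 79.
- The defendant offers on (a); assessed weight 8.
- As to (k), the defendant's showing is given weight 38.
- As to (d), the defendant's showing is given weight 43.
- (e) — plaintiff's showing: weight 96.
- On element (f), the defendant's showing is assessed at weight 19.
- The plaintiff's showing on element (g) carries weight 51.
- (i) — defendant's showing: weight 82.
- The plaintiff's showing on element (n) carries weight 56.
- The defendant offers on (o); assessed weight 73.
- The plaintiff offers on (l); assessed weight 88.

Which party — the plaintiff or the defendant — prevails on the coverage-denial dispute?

plaintiff

— Issue I —
Stage I.1 (plaintiff, a preponderance, weight is at least 49): (a) net 59−8=51 ≥ 49 — meets; (b) net 89−40=49 ≥ 49 — meets.
  Stage I.1 is satisfied; the onus moves to the defendant.
Stage I.2 (defendant, a scintilla of evidence, weight is at least 11): (c) 13 ≥ 11 — meets; (d) net 43−27=16 ≥ 11 — meets.
  Stage I.2 carried; the burden shifts to the plaintiff.
Stage I.3 (plaintiff, a scintilla of evidence, weight is at least 11): (e) net 96−84=12 ≥ 11 — meets; (f) net 37−19=18 ≥ 11 — meets.
  All elements met at the final stage.
With every stage satisfied, the plaintiff prevails on this issue.
— Issue II —
At Stage II.1 the plaintiff must meet the preponderance of the evidence (weight is at least 48): on (g) the weight is 51, which does reach 48, so (g) meets the standard; on (h) the weight is 48, ≥ 48, so (h) meets the standard.
  The plaintiff carries Stage II.1; the defendant now bears the burden.
At Stage II.2 the defendant must meet a heightened civil standard (weight is at least 77): on (i) the weight is 82, which does reach 77, so (i) meets the standard.
  The defendant carries Stage II.2; the plaintiff now bears the burden.
At Stage II.3 the plaintiff must meet a heightened civil standard (weight is at least 77): on (j) the weight is 79, which does reach 77, so (j) meets the standard.
  The plaintiff carries the last stage.
All stages carried — the plaintiff prevails on this issue.
— Issue III —
At Stage III.1 the plaintiff must meet a preponderance (weight is at least 54): on (k) the weight is 91 less the opposing 38 gives net 53, which does not reach 54, so (k) does not meet the standard; on (l) the weight is 88 less the opposing 32 gives net 56, which does reach 54, so (l) meets the standard.
  The plaintiff does not carry Stage III.1.
The analysis ends at Stage III.1; the defendant prevails on this issue.
Per-issue: Issue I → plaintiff; Issue II → plaintiff; Issue III → defendant. The plaintiff must prevail on at least one issue; overall, the plaintiff prevails.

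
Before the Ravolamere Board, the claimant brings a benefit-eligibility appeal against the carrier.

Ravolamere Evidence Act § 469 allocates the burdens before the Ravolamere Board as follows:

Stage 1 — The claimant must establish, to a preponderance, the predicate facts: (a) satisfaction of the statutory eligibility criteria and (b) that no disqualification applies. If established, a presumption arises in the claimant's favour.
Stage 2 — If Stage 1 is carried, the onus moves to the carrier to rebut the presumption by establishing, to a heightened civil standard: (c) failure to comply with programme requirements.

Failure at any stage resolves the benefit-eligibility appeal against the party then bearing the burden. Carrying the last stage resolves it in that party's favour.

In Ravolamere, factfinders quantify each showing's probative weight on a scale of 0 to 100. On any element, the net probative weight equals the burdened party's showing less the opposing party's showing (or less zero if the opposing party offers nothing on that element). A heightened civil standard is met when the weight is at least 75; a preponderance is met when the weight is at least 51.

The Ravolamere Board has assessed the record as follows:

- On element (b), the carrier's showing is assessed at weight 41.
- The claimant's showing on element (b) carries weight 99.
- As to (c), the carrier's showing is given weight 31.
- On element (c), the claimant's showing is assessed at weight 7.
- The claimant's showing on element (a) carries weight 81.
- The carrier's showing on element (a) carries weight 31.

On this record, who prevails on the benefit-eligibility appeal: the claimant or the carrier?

carrier

Stage 1 (claimant, a preponderance, weight is at least 51): (a) net 81−31=50 < 51 — fails; (b) net 99−41=58 ≥ 51 — meets.
  Not every element is met, so the claimant fails to carry Stage 1.
So the carrier prevails.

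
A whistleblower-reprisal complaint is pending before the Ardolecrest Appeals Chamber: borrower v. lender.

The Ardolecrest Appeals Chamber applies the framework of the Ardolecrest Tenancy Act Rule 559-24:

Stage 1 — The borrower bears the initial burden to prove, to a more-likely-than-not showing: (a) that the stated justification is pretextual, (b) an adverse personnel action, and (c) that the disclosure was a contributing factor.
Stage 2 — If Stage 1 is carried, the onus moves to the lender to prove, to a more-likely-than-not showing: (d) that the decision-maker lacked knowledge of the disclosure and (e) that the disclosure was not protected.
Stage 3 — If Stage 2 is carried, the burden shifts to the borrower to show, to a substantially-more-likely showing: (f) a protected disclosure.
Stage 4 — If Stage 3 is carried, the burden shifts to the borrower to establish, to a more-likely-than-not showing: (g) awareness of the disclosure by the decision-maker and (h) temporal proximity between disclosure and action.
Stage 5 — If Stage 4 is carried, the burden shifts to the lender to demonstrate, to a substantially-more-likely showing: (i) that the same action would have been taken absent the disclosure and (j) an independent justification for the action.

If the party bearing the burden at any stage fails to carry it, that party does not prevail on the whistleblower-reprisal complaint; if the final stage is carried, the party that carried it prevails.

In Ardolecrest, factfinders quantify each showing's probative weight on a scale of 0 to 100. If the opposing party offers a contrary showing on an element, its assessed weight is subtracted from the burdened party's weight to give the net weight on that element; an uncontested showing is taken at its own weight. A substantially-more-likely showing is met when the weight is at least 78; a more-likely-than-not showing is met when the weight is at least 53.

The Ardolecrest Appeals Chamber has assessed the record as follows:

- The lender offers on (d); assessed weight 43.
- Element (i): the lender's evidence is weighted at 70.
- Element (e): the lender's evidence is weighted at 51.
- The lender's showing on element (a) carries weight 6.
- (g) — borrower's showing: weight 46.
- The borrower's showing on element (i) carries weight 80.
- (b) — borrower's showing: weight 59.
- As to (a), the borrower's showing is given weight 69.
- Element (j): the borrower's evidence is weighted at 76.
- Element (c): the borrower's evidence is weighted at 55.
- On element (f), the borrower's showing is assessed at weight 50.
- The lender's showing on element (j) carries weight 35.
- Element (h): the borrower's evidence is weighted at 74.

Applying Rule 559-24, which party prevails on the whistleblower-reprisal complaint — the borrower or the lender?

borrower

At Stage 1 the borrower must meet a more-likely-than-not showing (weight is at least 53): on (a) the weight is 69 less the opposing 6 gives net 63, ≥ 53, so (a) meets the standard; on (b) the weight is 59, which does reach 53, so (b) meets the standard; on (c) the weight is 55, which does reach 53, so (c) meets the standard.
  Stage 1 is satisfied; the onus moves to the lender.
At Stage 2 the lender must meet a more-likely-than-not showing (weight is at least 53): on (d) the weight is 43, which does not reach 53, so (d) does not meet the standard; on (e) the weight is 51, which does not reach 53, so (e) does not meet the standard.
  Stage 2 not carried; the lender fails its burden.
The analysis ends at Stage 2; the borrower prevails.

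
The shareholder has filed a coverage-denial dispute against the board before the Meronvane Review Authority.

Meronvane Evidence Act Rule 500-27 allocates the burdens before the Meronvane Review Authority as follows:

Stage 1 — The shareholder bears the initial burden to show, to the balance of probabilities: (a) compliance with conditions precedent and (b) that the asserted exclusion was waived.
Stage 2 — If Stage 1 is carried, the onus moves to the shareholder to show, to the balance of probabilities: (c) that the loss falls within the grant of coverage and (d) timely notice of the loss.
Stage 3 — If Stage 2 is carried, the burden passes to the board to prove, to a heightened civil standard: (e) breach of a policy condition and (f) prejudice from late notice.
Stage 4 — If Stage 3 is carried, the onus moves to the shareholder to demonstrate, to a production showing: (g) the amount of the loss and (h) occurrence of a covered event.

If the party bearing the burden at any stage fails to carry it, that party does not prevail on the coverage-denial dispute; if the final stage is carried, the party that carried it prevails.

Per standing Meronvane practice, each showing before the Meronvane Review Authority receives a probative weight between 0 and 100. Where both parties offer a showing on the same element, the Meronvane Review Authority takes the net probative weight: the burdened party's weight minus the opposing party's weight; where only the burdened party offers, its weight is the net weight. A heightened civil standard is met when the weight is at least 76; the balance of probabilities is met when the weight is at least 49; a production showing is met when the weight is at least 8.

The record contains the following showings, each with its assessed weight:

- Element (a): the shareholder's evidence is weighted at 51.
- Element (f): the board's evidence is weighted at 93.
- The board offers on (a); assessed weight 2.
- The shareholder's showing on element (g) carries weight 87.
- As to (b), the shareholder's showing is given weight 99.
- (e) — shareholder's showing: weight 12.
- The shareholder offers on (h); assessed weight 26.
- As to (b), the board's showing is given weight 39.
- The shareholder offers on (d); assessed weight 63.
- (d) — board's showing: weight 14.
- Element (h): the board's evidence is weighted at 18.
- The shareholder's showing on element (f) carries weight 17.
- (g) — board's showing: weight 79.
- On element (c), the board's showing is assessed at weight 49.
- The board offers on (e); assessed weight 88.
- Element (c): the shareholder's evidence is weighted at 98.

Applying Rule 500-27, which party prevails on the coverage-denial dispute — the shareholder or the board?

Stage 1 — burden on shareholder; standard: the balance of probabilities (weight is at least 49).
    (a): 51 − 2 = 49 ≥ 49 [met]
    (b): 99 − 39 = 60 ≥ 49 [met]
  Stage 1 carried; the burden remains with the shareholder.
Stage 2 — burden on shareholder; standard: the balance of probabilities (weight is at least 49).
    (c): 98 − 49 = 49 ≥ 49 [met]
    (d): 63 − 14 = 49 ≥ 49 [met]
  Stage 2 is satisfied; the onus moves to the board.
Stage 3 — burden on board; standard: a heightened civil standard (weight is at least 76).
    (e): 88 − 12 = 76 ≥ 76 [met]
    (f): 93 − 17 = 76 ≥ 76 [met]
  All elements met. The burden passes to the shareholder.
Stage 4 — burden on shareholder; standard: a production showing (weight is at least 8).
    (g): 87 − 79 = 8 ≥ 8 [met]
    (h): 26 − 18 = 8 ≥ 8 [met]
  The shareholder carries the last stage.
All stages carried — the shareholder prevails.

shareholder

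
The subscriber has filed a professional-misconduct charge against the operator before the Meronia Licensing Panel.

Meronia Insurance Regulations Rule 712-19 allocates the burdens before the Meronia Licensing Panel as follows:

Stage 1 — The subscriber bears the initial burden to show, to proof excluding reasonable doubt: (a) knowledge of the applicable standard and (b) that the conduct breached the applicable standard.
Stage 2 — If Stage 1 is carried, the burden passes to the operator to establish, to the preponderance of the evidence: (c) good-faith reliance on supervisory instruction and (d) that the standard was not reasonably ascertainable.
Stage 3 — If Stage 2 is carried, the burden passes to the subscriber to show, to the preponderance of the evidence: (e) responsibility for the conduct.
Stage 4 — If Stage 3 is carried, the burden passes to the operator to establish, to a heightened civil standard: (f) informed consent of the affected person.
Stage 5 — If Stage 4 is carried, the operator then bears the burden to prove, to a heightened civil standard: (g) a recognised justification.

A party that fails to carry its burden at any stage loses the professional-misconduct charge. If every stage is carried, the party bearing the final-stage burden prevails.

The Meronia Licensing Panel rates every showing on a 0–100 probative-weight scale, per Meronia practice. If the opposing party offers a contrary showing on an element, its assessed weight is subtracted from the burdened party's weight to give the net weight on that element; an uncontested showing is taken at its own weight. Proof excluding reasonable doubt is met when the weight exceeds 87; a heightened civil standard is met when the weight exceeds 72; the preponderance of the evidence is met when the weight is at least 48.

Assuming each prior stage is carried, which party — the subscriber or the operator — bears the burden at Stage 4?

Stage 4's rule assigns the burden to the operator (to a heightened civil standard).

operator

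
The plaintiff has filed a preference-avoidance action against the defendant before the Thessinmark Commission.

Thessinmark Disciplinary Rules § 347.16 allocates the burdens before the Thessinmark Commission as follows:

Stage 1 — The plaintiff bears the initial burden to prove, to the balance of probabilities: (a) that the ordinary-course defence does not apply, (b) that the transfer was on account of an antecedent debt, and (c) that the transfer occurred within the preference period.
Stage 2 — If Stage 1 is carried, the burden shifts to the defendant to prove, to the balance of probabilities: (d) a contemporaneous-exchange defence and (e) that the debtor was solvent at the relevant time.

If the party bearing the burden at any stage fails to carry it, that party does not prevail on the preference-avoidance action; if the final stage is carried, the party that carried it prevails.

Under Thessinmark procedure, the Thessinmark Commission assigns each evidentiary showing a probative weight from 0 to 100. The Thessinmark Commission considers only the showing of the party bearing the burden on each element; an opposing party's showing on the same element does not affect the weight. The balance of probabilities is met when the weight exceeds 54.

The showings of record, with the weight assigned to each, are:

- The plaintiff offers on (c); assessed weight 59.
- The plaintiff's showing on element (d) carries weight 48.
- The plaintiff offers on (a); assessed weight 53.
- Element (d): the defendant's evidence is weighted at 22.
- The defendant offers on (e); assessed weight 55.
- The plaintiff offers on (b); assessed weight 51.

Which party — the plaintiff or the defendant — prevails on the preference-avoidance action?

Stage 1 — burden on plaintiff; standard: the balance of probabilities (weight exceeds 54).
    (a): 53 ≤ 54 [not met]
    (b): 51 ≤ 54 [not met]
    (c): 59 > 54 [met]
  The plaintiff does not carry Stage 1.
The defendant prevails.

defendant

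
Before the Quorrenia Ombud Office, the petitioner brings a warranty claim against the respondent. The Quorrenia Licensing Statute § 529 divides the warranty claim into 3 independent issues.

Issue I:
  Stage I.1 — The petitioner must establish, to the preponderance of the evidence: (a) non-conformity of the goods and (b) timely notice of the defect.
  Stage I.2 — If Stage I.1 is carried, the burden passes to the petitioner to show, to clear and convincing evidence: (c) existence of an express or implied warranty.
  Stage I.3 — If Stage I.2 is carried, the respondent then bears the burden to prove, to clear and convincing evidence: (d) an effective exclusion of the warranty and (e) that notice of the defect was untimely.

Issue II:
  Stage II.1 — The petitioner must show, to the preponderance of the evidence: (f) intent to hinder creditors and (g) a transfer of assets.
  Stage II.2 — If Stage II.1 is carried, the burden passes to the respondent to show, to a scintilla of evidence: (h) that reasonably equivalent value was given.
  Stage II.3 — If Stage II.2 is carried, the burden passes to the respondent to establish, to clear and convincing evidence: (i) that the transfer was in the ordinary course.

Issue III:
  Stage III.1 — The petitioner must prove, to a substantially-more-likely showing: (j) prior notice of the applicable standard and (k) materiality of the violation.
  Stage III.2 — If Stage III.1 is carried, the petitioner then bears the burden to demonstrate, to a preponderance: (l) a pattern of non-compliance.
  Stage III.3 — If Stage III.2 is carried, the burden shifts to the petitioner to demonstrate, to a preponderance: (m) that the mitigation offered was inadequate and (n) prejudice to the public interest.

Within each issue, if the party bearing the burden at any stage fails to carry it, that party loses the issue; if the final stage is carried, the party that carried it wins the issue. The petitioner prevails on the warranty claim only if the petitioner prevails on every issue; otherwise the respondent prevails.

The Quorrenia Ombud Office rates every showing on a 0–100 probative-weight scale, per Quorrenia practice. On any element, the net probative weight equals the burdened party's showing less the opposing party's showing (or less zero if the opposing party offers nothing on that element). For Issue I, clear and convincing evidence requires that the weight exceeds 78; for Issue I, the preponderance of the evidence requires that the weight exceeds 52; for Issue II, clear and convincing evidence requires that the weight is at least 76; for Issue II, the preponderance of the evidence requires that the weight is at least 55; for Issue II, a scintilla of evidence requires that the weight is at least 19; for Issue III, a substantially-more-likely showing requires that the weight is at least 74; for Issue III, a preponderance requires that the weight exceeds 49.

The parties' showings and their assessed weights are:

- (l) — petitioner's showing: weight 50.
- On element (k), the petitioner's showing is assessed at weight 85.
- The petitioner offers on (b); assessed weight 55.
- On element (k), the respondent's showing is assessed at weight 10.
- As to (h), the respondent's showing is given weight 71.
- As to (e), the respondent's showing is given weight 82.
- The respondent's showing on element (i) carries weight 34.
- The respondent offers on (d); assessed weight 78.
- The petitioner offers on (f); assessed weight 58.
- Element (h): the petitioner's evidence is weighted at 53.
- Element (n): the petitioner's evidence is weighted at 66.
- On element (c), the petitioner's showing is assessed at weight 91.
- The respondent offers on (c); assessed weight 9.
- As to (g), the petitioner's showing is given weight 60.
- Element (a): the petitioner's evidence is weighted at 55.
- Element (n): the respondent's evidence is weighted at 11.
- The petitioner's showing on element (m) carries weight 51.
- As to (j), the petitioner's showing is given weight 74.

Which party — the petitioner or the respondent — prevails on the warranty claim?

petitioner

— Issue I —
Stage I.1 — burden on petitioner; standard: the preponderance of the evidence (weight exceeds 52).
    (a): 55 > 52 [met]
    (b): 55 > 52 [met]
  Stage I.1 is satisfied; the petitioner continues to bear the burden.
Stage I.2 — burden on petitioner; standard: clear and convincing evidence (weight exceeds 78).
    (c): 91 − 9 = 82 > 78 [met]
  All elements met. The burden passes to the respondent.
Stage I.3 — burden on respondent; standard: clear and convincing evidence (weight exceeds 78).
    (d): 78 ≤ 78 [not met]
    (e): 82 > 78 [met]
  Stage I.3 not carried; the respondent fails its burden.
The analysis ends at Stage I.3; the petitioner prevails on this issue.
— Issue II —
At Stage II.1 the petitioner must meet the preponderance of the evidence (weight is at least 55): on (f) the weight is 58, ≥ 55, so (f) meets the standard; on (g) the weight is 60, ≥ 55, so (g) meets the standard.
  Stage II.1 is satisfied; the onus moves to the respondent.
At Stage II.2 the respondent must meet a scintilla of evidence (weight is at least 19): on (h) the weight is 71 less the opposing 53 gives net 18, < 19, so (h) does not meet the standard.
  The respondent does not carry Stage II.2.
So the petitioner prevails on this issue.
— Issue III —
At Stage III.1 the petitioner must meet a substantially-more-likely showing (weight is at least 74): on (j) the weight is 74, ≥ 74, so (j) meets the standard; on (k) the weight is 85 less the opposing 10 gives net 75, ≥ 74, so (k) meets the standard.
  All elements met. The petitioner retains the burden for Stage III.2.
At Stage III.2 the petitioner must meet a preponderance (weight exceeds 49): on (l) the weight is 50, > 49, so (l) meets the standard.
  Stage III.2 carried; the burden remains with the petitioner.
At Stage III.3 the petitioner must meet a preponderance (weight exceeds 49): on (m) the weight is 51, which does exceed 49, so (m) meets the standard; on (n) the weight is 66 less the opposing 11 gives net 55, which does exceed 49, so (n) meets the standard.
  The petitioner carries the last stage.
With every stage satisfied, the petitioner prevails on this issue.
Per-issue: Issue I → petitioner; Issue II → petitioner; Issue III → petitioner. The petitioner must prevail on every issue; overall, the petitioner prevails.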